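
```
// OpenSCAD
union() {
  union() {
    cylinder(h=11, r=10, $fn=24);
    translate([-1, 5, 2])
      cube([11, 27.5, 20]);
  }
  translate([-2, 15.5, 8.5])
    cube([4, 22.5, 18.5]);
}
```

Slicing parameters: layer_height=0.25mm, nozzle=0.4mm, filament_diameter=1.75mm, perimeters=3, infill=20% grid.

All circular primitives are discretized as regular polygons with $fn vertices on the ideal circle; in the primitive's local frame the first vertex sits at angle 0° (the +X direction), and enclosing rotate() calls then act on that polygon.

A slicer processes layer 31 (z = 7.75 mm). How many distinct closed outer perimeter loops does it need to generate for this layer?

1

At z = 7.75 mm: the r=10 cylinder gives a regular 24-gon of circumradius 10 (constant along its height); the 11×27.5 cube at (-1, 5) contributes its full rectangle; Taking the union: the regions partially overlap (shared area 35.05 mm²), so overlapping operands fuse into one piece — 1 connected region; the cube at (-2, 15.5) is absent (z outside [8.5, 27]); Combining (union): only that combined region is present, so the union is just that shape — 1 connected region. The result has 1 disconnected region.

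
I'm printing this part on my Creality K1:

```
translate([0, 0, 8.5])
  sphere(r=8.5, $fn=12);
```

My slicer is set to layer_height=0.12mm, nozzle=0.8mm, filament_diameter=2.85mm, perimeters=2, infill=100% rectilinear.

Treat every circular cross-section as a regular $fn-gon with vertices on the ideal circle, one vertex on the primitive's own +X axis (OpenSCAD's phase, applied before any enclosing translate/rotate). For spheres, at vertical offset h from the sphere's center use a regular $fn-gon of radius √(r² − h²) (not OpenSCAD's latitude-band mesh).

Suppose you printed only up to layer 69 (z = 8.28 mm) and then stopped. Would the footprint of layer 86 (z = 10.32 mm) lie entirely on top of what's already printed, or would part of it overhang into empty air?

entirely on top

Compare the two slices. At z = 8.28: the sphere: section is a regular 12-gon, circumradius = √(r²−h²) = √(8.5²−0.22²) = 8.497 (area = (12/2)·8.497²·sin(360°/12) = 216.60 mm²). At z = 10.32: the sphere: section is a regular 12-gon, circumradius = √(r²−h²) = √(8.5²−1.82²) = 8.303 (area = (12/2)·8.303²·sin(360°/12) = 206.81 mm²). Checking containment: the cross-section at z = 10.32 is a subset of the cross-section at z = 8.28.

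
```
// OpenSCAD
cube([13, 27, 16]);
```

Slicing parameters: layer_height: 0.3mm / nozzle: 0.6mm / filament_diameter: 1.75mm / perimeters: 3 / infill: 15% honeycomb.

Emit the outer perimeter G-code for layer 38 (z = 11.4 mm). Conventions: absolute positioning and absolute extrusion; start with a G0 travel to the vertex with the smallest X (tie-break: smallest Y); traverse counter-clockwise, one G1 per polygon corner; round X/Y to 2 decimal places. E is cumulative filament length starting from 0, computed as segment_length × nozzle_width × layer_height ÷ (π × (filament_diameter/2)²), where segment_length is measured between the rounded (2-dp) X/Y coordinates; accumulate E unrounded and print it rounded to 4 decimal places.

At z = 11.4 mm: the cube (footprint 13×27) is included at this height. The outline is a single polygon with 4 vertices. Extrusion per mm of travel: 0.6 × 0.3 / (π × 0.875²) = 0.074835. Accumulating E over each segment gives final E = 5.9868.

G0 X0.00 Y0.00 Z11.40
G1 X13.00 Y0.00 E0.9729
G1 X13.00 Y27.00 E2.9934
G1 X0.00 Y27.00 E3.9663
G1 X0.00 Y0.00 E5.9868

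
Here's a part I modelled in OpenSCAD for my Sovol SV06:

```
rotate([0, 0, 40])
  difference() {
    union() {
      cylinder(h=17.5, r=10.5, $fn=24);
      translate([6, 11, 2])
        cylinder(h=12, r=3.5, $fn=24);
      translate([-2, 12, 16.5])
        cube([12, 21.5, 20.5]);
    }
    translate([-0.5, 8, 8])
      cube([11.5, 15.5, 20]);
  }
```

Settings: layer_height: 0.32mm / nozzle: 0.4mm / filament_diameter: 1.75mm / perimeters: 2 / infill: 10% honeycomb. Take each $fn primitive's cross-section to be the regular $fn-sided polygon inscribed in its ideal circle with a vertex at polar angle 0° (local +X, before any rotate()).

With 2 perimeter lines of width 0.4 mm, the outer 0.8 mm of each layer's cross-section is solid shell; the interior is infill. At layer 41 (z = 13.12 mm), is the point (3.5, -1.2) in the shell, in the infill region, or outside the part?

At z = 13.12 mm: the cylinder: section is a regular 24-gon, circumradius r=10.5; the r=3.5 cylinder at (6, 11) contributes a regular 24-gon of circumradius 3.5; the cube at (-2, 12) does not reach this height (z outside [16.5, 37]); Taking the union: the regions partially overlap (shared area 4.80 mm²), so overlapping operands fuse into one piece — 1 connected region; the cube at (-0.5, 8) is present — its section is the full 11.5×15.5 rectangle; After the difference (first − rest): starting from that combined region, the 11.5×15.5 cube at (-0.5, 8) partially overlaps it — only the 45.49 mm² overlap (of its 178.25 mm²) is removed, clipping the outline — 1 connected region; (whole slice rotated 40° about Z — lengths, areas and connectivity unchanged). Overall, the cross-section is a single solid region. Undo the 40° rotation: the query point maps to (1.910, -3.169) in the un-rotated model frame. The nearest boundary edge runs (7.42, -7.42)→(5.25, -9.09); distance from the point to it = 6.73 mm. The point is inside the cross-section and 6.73 mm from the nearest boundary — more than the 0.8 mm shell width (2 × 0.4), so it's in the infill interior.

infill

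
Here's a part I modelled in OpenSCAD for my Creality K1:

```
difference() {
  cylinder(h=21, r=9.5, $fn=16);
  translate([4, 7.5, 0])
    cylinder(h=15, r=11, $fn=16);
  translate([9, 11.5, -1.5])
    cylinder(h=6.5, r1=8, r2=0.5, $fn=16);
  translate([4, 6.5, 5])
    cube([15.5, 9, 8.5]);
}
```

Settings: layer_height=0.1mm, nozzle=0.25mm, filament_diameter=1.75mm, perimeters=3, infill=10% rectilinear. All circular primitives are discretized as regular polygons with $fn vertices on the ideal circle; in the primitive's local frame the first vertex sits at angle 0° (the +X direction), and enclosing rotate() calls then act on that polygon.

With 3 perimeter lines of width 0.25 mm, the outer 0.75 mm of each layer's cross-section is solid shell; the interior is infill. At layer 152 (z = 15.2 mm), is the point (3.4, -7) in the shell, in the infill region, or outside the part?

At z = 15.2 mm: the r=9.5 cylinder gives a regular 16-gon of circumradius 9.5 (constant along its height); the cylinder at (4, 7.5) does not reach this height (z outside [0, 15]); the cone at (9, 11.5) does not reach this height (z outside [-1.5, 5]); the cube at (4, 6.5) is absent (z outside [5, 13.5]); Subtracting the remaining from the first: none of the subtracted shapes is present at this height, so the r=9.5 cylinder is unchanged — 1 connected region. Overall, the cross-section is a single solid region. The nearest boundary edge runs (3.64, -8.78)→(6.72, -6.72); distance from the point to it = 1.61 mm. The point is inside the cross-section and 1.61 mm from the nearest boundary — more than the 0.75 mm shell width (3 × 0.25), so it's in the infill interior.

infill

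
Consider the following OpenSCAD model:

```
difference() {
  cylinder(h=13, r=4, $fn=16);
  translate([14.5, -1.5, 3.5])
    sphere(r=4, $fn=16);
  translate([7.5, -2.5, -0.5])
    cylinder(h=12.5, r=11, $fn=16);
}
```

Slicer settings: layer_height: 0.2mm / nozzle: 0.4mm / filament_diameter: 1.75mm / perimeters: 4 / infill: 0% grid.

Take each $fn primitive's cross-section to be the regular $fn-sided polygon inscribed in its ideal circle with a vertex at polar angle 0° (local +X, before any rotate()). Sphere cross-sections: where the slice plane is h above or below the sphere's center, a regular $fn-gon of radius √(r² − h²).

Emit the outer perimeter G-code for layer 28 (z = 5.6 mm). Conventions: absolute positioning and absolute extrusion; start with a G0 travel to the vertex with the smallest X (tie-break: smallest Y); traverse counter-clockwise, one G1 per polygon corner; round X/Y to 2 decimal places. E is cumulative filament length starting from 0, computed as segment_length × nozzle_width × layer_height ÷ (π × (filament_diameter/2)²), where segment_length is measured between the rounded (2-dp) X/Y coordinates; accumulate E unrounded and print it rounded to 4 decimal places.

At z = 5.6 mm: the cylinder: section is a regular 16-gon, circumradius r=4; the sphere at (14.5, -1.5): section is a regular 16-gon, circumradius = √(r²−h²) = √(4²−2.1²) = 3.404; the r=11 cylinder at (7.5, -2.5) gives a regular 16-gon of circumradius 11 (constant along its height); Subtracting the remaining from the first: starting from the r=4 cylinder, the r=4 sphere at (14.5, -1.5) misses the remaining region (no effect); the r=11 cylinder at (7.5, -2.5) partially overlaps it — only the 44.63 mm² overlap (of its 370.44 mm²) is removed, clipping the outline — 1 connected region. The outline is a single polygon with 8 vertices. Extrusion per mm of travel: 0.4 × 0.2 / (π × 0.875²) = 0.033260. Accumulating E over each segment gives final E = 0.4395.

G0 X-4.00 Y0.00 Z5.60
G1 X-3.70 Y-1.53 E0.0519
G1 X-3.40 Y-1.98 E0.0698
G1 X-2.66 Y1.71 E0.1950
G1 X-1.31 Y3.74 E0.2761
G1 X-1.53 Y3.70 E0.2835
G1 X-2.83 Y2.83 E0.3356
G1 X-3.70 Y1.53 E0.3876
G1 X-4.00 Y0.00 E0.4395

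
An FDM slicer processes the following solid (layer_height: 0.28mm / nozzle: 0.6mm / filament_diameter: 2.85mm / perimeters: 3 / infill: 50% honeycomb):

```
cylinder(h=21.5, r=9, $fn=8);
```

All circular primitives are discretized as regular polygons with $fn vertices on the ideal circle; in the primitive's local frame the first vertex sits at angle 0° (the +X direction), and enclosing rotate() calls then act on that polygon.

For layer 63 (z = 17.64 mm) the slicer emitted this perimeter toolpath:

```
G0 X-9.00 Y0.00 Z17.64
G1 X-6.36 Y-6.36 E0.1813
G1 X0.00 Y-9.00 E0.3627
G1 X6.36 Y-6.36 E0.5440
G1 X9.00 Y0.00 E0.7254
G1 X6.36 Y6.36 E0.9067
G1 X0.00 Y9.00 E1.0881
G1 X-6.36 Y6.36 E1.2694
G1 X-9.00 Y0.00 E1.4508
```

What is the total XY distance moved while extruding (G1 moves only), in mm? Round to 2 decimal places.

55.09 mm

Sum the Euclidean lengths of each G1 segment: total = 55.09 mm.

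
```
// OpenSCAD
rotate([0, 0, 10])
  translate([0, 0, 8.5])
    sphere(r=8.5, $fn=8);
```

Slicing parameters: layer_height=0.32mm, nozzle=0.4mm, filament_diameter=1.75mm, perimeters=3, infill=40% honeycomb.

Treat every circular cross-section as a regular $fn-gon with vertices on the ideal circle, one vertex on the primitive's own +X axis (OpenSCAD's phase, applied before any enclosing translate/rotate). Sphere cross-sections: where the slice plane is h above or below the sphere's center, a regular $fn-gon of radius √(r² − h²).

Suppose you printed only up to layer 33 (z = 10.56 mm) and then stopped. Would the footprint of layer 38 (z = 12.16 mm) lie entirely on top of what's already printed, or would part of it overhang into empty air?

entirely on top

Compare the two slices. At z = 10.56: the r=8.5 sphere contributes a regular 8-gon of circumradius √(8.5²−2.06²) = 8.247 (area = (8/2)·8.247²·sin(360°/8) = 192.35 mm²); (whole slice rotated 10° about Z — lengths, areas and connectivity unchanged). At z = 12.16: the r=8.5 sphere contributes a regular 8-gon of circumradius √(8.5²−3.66²) = 7.672 (area = (8/2)·7.672²·sin(360°/8) = 166.47 mm²); (rotated 10° about Z; rotation is an isometry so areas/perimeters/island counts are preserved). Checking containment: the cross-section at z = 12.16 is a subset of the cross-section at z = 10.56.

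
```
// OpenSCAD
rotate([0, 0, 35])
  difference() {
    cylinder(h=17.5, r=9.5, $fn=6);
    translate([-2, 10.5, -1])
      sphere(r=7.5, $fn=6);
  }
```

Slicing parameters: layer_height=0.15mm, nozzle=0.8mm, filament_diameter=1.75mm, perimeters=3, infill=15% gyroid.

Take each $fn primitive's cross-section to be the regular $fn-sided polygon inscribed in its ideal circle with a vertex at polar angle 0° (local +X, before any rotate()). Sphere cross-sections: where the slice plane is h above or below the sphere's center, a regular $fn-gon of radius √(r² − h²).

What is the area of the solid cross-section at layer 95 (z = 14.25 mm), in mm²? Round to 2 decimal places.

234.48 mm²

At z = 14.25 mm: the r=9.5 cylinder gives a regular 6-gon of circumradius 9.5 (constant along its height) (area = (6/2)·9.500²·sin(360°/6) = 234.48 mm²); the sphere at (-2, 10.5) is absent (|z−center|=15.250 > r=7.5); After the difference (first − rest): none of the subtracted shapes is present at this height, so the r=9.5 cylinder is unchanged — area = 234.48 mm²; (whole slice rotated 35° about Z — lengths, areas and connectivity unchanged). Overall, the cross-section is a single solid region. Net area = 234.48 mm².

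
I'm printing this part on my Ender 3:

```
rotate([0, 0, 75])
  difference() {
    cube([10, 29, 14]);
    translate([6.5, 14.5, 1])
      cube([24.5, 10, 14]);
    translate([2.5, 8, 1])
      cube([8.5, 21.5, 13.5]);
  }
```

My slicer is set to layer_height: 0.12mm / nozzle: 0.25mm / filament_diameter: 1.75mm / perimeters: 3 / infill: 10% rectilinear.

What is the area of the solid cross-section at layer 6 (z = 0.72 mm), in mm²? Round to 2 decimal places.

290.00 mm²

At z = 0.72 mm: the cube (footprint 10×29) is included at this height (area 290.00 mm²); the cube at (6.5, 14.5) does not reach this height (z outside [1, 15]); the cube at (2.5, 8) does not reach this height (z outside [1, 14.5]); After the difference (first − rest): none of the subtracted shapes is present at this height, so the 10×29 cube is unchanged — area = 290.00 mm²; (rotated 75° about Z; rotation is an isometry so areas/perimeters/island counts are preserved). Overall, the cross-section is a single solid region. Net area = 290.00 mm².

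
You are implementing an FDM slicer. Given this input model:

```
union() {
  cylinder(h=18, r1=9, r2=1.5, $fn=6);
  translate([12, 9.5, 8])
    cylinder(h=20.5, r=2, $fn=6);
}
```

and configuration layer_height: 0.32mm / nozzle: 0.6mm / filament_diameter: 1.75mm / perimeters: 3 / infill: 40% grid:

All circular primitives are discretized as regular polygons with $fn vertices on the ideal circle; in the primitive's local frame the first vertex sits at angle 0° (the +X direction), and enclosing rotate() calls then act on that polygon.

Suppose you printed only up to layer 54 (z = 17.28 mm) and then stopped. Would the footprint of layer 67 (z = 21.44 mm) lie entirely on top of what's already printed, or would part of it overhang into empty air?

entirely on top

Compare the two slices. At z = 17.28: the cone: at t=0.960 of its height the radius interpolates to r₁+(r₂−r₁)t = 1.800, giving a regular 6-gon of that circumradius (area = (6/2)·1.800²·sin(360°/6) = 8.42 mm²); the r=2 cylinder at (12, 9.5) gives a regular 6-gon of circumradius 2 (constant along its height) (area = (6/2)·2.000²·sin(360°/6) = 10.39 mm²); Merging all regions: the 2 present regions are separate (no shared area or edge), so areas and boundary lengths simply add and each stays a separate island — area = 18.81 mm². At z = 21.44: the cone is absent (z outside [0, 18]); the r=2 cylinder at (12, 9.5) contributes a regular 6-gon of circumradius 2 (area = (6/2)·2.000²·sin(360°/6) = 10.39 mm²); Combining (union): only the r=2 cylinder at (12, 9.5) is present, so the union is just that shape — area = 10.39 mm². Checking containment: the cross-section at z = 21.44 is a subset of the cross-section at z = 17.28.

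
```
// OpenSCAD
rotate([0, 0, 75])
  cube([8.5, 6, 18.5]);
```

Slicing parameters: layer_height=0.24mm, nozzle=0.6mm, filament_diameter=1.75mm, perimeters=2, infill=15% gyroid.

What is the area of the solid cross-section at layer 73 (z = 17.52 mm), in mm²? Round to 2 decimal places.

51.00 mm²

At z = 17.52 mm: the cube is present — its section is the full 8.5×6 rectangle (area 51.00 mm²); (whole slice rotated 75° about Z — lengths, areas and connectivity unchanged). Overall, the cross-section is a single solid region. Net area = 51.00 mm².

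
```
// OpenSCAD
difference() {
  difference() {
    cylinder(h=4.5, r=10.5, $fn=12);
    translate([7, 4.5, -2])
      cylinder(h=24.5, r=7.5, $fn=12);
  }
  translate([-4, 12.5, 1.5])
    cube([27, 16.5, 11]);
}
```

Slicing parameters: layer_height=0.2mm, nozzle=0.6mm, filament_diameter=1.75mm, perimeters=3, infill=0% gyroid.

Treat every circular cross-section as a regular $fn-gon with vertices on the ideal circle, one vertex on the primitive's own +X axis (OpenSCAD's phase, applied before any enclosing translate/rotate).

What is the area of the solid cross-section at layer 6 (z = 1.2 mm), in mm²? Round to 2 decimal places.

At z = 1.2 mm: the r=10.5 cylinder gives a regular 12-gon of circumradius 10.5 (constant along its height) (area = (12/2)·10.500²·sin(360°/12) = 330.75 mm²); the cylinder at (7, 4.5): section is a regular 12-gon, circumradius r=7.5 (area = (12/2)·7.500²·sin(360°/12) = 168.75 mm²); After the difference (first − rest): starting from the r=10.5 cylinder (330.75 mm²), the r=7.5 cylinder at (7, 4.5) partially overlaps it — only the 98.75 mm² overlap (of its 168.75 mm²) is removed, clipping the outline — area = 232.00 mm²; the cube at (-4, 12.5) does not reach this height (z outside [1.5, 12.5]); After the difference (first − rest): none of the subtracted shapes is present at this height, so that combined region is unchanged — area = 232.00 mm². Overall, the cross-section is a single solid region. Net area = 232.00 mm².

232.00 mm²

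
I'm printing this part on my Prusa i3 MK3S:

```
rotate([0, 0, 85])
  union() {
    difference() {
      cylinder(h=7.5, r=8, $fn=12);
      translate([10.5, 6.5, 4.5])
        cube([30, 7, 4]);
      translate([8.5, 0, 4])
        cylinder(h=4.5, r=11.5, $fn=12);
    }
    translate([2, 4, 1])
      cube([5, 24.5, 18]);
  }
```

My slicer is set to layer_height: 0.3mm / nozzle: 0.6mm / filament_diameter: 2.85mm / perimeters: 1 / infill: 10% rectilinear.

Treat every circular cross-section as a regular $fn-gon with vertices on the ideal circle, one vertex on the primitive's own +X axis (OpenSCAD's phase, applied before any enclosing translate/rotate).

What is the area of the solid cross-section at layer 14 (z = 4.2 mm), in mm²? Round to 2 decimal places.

191.22 mm²

At z = 4.2 mm: the r=8 cylinder gives a regular 12-gon of circumradius 8 (constant along its height) (area = (12/2)·8.000²·sin(360°/12) = 192.00 mm²); the cube at (10.5, 6.5) is absent (z outside [4.5, 8.5]); the cylinder at (8.5, 0): section is a regular 12-gon, circumradius r=11.5 (area = (12/2)·11.500²·sin(360°/12) = 396.75 mm²); After the difference (first − rest): starting from the r=8 cylinder (192.00 mm²), the r=11.5 cylinder at (8.5, 0) partially overlaps it — only the 123.28 mm² overlap (of its 396.75 mm²) is removed, clipping the outline — area = 68.72 mm²; the cube at (2, 4) (footprint 5×24.5) is included at this height (area 122.50 mm²); Merging all regions: the 2 present regions are separate (no shared area or edge), so areas and boundary lengths simply add and each stays a separate island — area = 191.22 mm²; (rotated 85° about Z; rotation is an isometry so areas/perimeters/island counts are preserved). Overall, the cross-section has 2 separate islands. Net area = 191.22 mm².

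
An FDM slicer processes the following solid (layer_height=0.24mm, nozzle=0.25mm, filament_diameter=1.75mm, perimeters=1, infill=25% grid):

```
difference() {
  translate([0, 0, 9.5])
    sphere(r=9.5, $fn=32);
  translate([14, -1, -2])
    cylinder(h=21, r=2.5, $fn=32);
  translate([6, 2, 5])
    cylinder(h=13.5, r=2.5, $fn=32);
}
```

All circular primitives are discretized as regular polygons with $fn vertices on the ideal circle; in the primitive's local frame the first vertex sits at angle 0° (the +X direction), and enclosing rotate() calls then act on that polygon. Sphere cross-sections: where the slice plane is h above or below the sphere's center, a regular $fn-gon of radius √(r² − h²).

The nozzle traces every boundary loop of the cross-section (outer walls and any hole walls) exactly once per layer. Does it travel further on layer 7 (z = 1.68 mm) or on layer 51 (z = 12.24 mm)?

Layer 7 (z = 1.68): the r=9.5 sphere contributes a regular 32-gon of circumradius √(9.5²−7.82²) = 5.394 (perimeter = 2·32·5.394·sin(180°/32) = 33.84 mm); the r=2.5 cylinder at (14, -1) gives a regular 32-gon of circumradius 2.5 (constant along its height) (perimeter = 2·32·2.500·sin(180°/32) = 15.68 mm); the cylinder at (6, 2) does not reach this height (z outside [5, 18.5]); Subtracting the remaining from the first: starting from the r=9.5 sphere, the r=2.5 cylinder at (14, -1) misses the remaining region (no effect) — boundary = 33.84 mm. So its perimeter = 33.84 mm. Layer 51 (z = 12.24): the sphere: section is a regular 32-gon, circumradius = √(r²−h²) = √(9.5²−2.74²) = 9.096 (perimeter = 2·32·9.096·sin(180°/32) = 57.06 mm); the r=2.5 cylinder at (14, -1) gives a regular 32-gon of circumradius 2.5 (constant along its height) (perimeter = 2·32·2.500·sin(180°/32) = 15.68 mm); the cylinder at (6, 2): section is a regular 32-gon, circumradius r=2.5 (perimeter = 2·32·2.500·sin(180°/32) = 15.68 mm); Subtracting the remaining from the first: starting from the r=9.5 sphere, the r=2.5 cylinder at (14, -1) misses the remaining region (no effect); the r=2.5 cylinder at (6, 2) lies wholly inside it (removes its full 19.51 mm² and its 15.68 mm outline becomes a hole wall) — boundary (outer + 1 inner loop) = 72.74 mm. So its perimeter = 72.74 mm. Layer 51 is larger (72.74 vs 33.84 mm).

layer 51 (z = 12.24 mm)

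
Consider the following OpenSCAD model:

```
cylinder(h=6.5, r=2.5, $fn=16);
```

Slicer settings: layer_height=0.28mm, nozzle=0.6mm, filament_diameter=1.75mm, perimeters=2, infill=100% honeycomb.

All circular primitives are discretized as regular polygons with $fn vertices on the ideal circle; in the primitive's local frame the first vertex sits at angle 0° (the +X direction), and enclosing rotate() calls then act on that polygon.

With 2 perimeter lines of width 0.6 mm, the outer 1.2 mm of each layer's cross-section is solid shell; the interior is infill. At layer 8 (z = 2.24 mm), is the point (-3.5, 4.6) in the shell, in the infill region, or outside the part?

outside

At z = 2.24 mm: the r=2.5 cylinder gives a regular 16-gon of circumradius 2.5 (constant along its height). Overall, the cross-section is a single solid region. The nearest boundary edge runs (-0.96, 2.31)→(-1.77, 1.77); distance from the point to it = 3.32 mm. The point is not inside any of the regions above, so it lies outside the cross-section (3.32 mm from the nearest boundary).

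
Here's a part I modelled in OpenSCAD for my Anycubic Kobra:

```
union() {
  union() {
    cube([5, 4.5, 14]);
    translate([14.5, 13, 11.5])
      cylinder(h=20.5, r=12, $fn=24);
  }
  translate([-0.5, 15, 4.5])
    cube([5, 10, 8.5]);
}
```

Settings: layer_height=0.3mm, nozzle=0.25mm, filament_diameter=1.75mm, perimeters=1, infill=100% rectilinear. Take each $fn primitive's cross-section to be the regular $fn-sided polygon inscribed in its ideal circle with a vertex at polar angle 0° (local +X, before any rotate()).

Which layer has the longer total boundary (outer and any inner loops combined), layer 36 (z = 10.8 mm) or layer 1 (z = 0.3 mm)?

layer 36 (z = 10.8 mm)

Layer 36 (z = 10.8): the cube (footprint 5×4.5) is included at this height (perimeter 19.00 mm); the cylinder at (14.5, 13) does not reach this height (z outside [11.5, 32]); Merging all regions: only the 5×4.5 cube is present, so the union is just that shape — boundary = 19.00 mm; the cube at (-0.5, 15) is present — its section is the full 5×10 rectangle (perimeter 30.00 mm); Merging all regions: the 2 present regions are separate (no shared area or edge), so areas and boundary lengths simply add and each stays a separate island — boundary = 49.00 mm. So its perimeter = 49.00 mm. Layer 1 (z = 0.3): the 5×4.5 cube contributes its full rectangle (perimeter 19.00 mm); the cylinder at (14.5, 13) does not reach this height (z outside [11.5, 32]); Combining (union): only the 5×4.5 cube is present, so the union is just that shape — boundary = 19.00 mm; the cube at (-0.5, 15) does not reach this height (z outside [4.5, 13]); Taking the union: only the result so far is present, so the union is just that shape — boundary = 19.00 mm. So its perimeter = 19.00 mm. Layer 36 is larger (49.00 vs 19.00 mm).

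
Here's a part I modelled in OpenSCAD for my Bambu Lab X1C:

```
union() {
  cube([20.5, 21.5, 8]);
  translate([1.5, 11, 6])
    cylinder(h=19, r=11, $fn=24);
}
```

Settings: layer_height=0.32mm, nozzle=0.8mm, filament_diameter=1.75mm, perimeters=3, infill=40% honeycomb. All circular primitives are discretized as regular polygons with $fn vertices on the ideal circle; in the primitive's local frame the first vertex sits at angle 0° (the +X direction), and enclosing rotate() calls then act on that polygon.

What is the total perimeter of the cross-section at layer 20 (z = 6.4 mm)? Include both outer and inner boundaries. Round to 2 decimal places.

At z = 6.4 mm: the 20.5×21.5 cube contributes its full rectangle (perimeter 84.00 mm); the r=11 cylinder at (1.5, 11) contributes a regular 24-gon of circumradius 11 (perimeter = 2·24·11.000·sin(180°/24) = 68.92 mm); Combining (union): the regions partially overlap (shared area 219.10 mm²), so the edge portions inside another operand are dropped and the merged outline is re-measured after clipping — boundary = 94.19 mm. Overall, the cross-section is a single solid region. Total boundary length (outer) = 94.19 mm.

94.19 mm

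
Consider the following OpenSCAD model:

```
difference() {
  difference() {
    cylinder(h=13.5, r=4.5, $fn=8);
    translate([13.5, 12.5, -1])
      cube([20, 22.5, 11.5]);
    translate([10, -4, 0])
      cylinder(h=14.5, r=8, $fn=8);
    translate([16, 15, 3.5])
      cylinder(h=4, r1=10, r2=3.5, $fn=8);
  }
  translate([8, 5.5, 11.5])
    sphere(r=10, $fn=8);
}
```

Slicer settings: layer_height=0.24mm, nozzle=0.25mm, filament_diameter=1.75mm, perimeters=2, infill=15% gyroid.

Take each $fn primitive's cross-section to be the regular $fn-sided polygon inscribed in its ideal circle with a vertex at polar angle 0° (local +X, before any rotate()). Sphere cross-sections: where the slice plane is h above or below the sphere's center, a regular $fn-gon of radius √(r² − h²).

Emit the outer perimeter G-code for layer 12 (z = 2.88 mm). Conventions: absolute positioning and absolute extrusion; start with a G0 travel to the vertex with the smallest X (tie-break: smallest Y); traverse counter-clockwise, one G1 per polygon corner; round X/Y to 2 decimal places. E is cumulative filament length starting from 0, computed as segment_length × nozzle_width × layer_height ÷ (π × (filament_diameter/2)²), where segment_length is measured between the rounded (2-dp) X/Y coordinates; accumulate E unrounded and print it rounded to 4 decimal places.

At z = 2.88 mm: the r=4.5 cylinder gives a regular 8-gon of circumradius 4.5 (constant along its height); the cube at (13.5, 12.5) is present — its section is the full 20×22.5 rectangle; the r=8 cylinder at (10, -4) contributes a regular 8-gon of circumradius 8; the cone at (16, 15) does not reach this height (z outside [3.5, 7.5]); Subtracting the remaining from the first: starting from the r=4.5 cylinder, the 20×22.5 cube at (13.5, 12.5) misses the remaining region (no effect); the r=8 cylinder at (10, -4) partially overlaps it — only the 3.29 mm² overlap (of its 181.02 mm²) is removed, clipping the outline — 1 connected region; the sphere at (8, 5.5): section is a regular 8-gon, circumradius = √(r²−h²) = √(10²−8.62²) = 5.069; After the difference (first − rest): starting from the result so far, the r=10 sphere at (8, 5.5) misses the remaining region (no effect) — 1 connected region. The outline is a single polygon with 8 vertices. Extrusion per mm of travel: 0.25 × 0.24 / (π × 0.875²) = 0.024945. Accumulating E over each segment gives final E = 0.6710.

G0 X-4.50 Y0.00 Z2.88
G1 X-3.18 Y-3.18 E0.0859
G1 X0.00 Y-4.50 E0.1718
G1 X2.16 Y-3.60 E0.2301
G1 X4.08 Y1.02 E0.3549
G1 X3.18 Y3.18 E0.4133
G1 X0.00 Y4.50 E0.4992
G1 X-3.18 Y3.18 E0.5851
G1 X-4.50 Y0.00 E0.6710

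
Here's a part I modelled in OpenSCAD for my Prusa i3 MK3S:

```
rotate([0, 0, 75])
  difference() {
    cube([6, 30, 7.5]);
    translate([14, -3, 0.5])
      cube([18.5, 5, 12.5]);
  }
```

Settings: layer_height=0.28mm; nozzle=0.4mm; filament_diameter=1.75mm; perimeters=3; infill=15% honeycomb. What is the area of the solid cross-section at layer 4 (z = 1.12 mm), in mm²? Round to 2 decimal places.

At z = 1.12 mm: the cube (footprint 6×30) is included at this height (area 180.00 mm²); the 18.5×5 cube at (14, -3) contributes its full rectangle (area 92.50 mm²); Subtracting the remaining from the first: starting from the 6×30 cube (180.00 mm²), the 18.5×5 cube at (14, -3) misses the remaining region (no effect) — area = 180.00 mm²; (rotated 75° about Z; rotation is an isometry so areas/perimeters/island counts are preserved). Overall, the cross-section is a single solid region. Net area = 180.00 mm².

180.00 mm²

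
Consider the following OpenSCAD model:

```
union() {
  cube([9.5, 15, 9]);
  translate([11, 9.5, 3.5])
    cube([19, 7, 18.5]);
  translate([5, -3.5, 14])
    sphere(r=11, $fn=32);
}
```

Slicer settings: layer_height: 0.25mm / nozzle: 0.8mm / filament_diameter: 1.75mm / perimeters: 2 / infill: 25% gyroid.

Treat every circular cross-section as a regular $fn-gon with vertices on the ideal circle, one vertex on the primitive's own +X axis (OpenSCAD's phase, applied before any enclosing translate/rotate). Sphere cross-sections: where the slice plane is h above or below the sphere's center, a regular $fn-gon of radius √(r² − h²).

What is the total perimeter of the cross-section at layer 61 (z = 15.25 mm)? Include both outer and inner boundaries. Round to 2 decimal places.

120.56 mm

At z = 15.25 mm: the cube does not reach this height (z outside [0, 9]); the cube at (11, 9.5) (footprint 19×7) is included at this height (perimeter 52.00 mm); the r=11 sphere at (5, -3.5) contributes a regular 32-gon of circumradius √(11²−1.25²) = 10.929 (perimeter = 2·32·10.929·sin(180°/32) = 68.56 mm); Combining (union): the 2 present regions are separate (no shared area or edge), so areas and boundary lengths simply add and each stays a separate island — boundary = 120.56 mm. Overall, the cross-section has 2 separate islands. Total boundary length (outer) = 120.56 mm.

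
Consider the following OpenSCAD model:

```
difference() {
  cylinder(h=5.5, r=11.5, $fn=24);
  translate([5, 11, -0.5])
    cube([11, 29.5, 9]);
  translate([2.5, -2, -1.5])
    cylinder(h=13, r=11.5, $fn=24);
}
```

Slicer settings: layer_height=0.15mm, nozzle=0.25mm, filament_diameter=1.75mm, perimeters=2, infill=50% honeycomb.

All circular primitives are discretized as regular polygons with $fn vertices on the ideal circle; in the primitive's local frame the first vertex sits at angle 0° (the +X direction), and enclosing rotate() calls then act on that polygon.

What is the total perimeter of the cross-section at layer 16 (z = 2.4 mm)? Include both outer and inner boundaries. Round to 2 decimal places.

72.05 mm

At z = 2.4 mm: the cylinder: section is a regular 24-gon, circumradius r=11.5 (perimeter = 2·24·11.500·sin(180°/24) = 72.05 mm); the cube at (5, 11) is present — its section is the full 11×29.5 rectangle (perimeter 81.00 mm); the r=11.5 cylinder at (2.5, -2) gives a regular 24-gon of circumradius 11.5 (constant along its height) (perimeter = 2·24·11.500·sin(180°/24) = 72.05 mm); Taking the first minus the rest: starting from the r=11.5 cylinder, the 11×29.5 cube at (5, 11) misses the remaining region (no effect); the r=11.5 cylinder at (2.5, -2) partially overlaps it — only the 337.75 mm² overlap (of its 410.75 mm²) is removed, clipping the outline — boundary = 72.05 mm. Overall, the cross-section is a single solid region. Total boundary length (outer) = 72.05 mm.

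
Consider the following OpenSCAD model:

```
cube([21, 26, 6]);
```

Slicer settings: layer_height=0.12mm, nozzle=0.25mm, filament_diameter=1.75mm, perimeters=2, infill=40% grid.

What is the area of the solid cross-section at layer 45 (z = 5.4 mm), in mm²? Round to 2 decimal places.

At z = 5.4 mm: the 21×26 cube contributes its full rectangle (area 546.00 mm²). Overall, the cross-section is a single solid region. Net area = 546.00 mm².

546.00 mm²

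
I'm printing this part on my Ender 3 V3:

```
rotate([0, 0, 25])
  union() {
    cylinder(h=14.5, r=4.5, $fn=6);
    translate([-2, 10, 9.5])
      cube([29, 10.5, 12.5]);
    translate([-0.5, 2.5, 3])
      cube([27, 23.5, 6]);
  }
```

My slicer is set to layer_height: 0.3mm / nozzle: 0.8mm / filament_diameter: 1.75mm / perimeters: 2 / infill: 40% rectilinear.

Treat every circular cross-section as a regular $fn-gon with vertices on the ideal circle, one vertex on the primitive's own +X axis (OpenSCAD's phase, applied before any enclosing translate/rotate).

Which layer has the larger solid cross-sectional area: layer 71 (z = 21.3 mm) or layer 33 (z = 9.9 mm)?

Layer 71 (z = 21.3): the cylinder is absent (z outside [0, 14.5]); the cube at (-2, 10) is present — its section is the full 29×10.5 rectangle (area 304.50 mm²); the cube at (-0.5, 2.5) does not reach this height (z outside [3, 9]); Combining (union): only the 29×10.5 cube at (-2, 10) is present, so the union is just that shape — area = 304.50 mm²; (rotated 25° about Z; rotation is an isometry so areas/perimeters/island counts are preserved). So its area = 304.50 mm². Layer 33 (z = 9.9): the r=4.5 cylinder contributes a regular 6-gon of circumradius 4.5 (area = (6/2)·4.500²·sin(360°/6) = 52.61 mm²); the cube at (-2, 10) (footprint 29×10.5) is included at this height (area 304.50 mm²); the cube at (-0.5, 2.5) is absent (z outside [3, 9]); Taking the union: the 2 present regions are separate (no shared area or edge), so areas and boundary lengths simply add and each stays a separate island — area = 357.11 mm²; (rotated 25° about Z; rotation is an isometry so areas/perimeters/island counts are preserved). So its area = 357.11 mm². Layer 33 is larger (357.11 vs 304.50 mm²).

layer 33 (z = 9.9 mm)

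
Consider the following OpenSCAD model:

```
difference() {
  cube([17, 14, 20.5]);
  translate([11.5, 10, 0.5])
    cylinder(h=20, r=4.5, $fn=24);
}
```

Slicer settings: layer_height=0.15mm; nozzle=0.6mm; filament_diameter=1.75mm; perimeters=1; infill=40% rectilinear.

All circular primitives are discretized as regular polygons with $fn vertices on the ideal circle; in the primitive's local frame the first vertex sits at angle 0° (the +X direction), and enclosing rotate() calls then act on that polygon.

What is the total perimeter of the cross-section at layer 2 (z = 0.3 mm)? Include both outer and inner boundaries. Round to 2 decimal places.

62.00 mm

At z = 0.3 mm: the cube is present — its section is the full 17×14 rectangle (perimeter 62.00 mm); the cylinder at (11.5, 10) is absent (z outside [0.5, 20.5]); Subtracting the remaining from the first: none of the subtracted shapes is present at this height, so the 17×14 cube is unchanged — boundary = 62.00 mm. Overall, the cross-section is a single solid region. Total boundary length (outer) = 62.00 mm.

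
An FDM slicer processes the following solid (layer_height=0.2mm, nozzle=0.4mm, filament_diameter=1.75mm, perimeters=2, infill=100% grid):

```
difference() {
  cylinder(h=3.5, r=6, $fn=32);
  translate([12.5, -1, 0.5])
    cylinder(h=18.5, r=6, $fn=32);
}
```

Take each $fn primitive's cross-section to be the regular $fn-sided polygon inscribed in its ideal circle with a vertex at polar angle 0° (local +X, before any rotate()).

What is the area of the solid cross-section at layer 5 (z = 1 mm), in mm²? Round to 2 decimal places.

112.37 mm²

At z = 1 mm: the r=6 cylinder gives a regular 32-gon of circumradius 6 (constant along its height) (area = (32/2)·6.000²·sin(360°/32) = 112.37 mm²); the r=6 cylinder at (12.5, -1) gives a regular 32-gon of circumradius 6 (constant along its height) (area = (32/2)·6.000²·sin(360°/32) = 112.37 mm²); Subtracting the remaining from the first: starting from the r=6 cylinder (112.37 mm²), the r=6 cylinder at (12.5, -1) misses the remaining region (no effect) — area = 112.37 mm². Overall, the cross-section is a single solid region. Net area = 112.37 mm².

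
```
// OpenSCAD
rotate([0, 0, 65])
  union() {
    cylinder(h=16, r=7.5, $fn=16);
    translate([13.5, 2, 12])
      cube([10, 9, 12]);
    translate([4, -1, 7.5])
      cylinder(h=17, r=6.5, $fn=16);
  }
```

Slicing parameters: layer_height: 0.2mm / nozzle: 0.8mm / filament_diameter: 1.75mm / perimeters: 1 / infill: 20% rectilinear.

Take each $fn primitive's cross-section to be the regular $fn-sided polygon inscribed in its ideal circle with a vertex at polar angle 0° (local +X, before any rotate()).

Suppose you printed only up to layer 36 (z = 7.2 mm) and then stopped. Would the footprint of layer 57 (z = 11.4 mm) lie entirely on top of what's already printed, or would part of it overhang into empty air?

Compare the two slices. At z = 7.2: the r=7.5 cylinder gives a regular 16-gon of circumradius 7.5 (constant along its height) (area = (16/2)·7.500²·sin(360°/16) = 172.21 mm²); the cube at (13.5, 2) is not intersected at this z (z outside [12, 24]); the cylinder at (4, -1) is not intersected at this z (z outside [7.5, 24.5]); Combining (union): only the r=7.5 cylinder is present, so the union is just that shape — area = 172.21 mm²; (whole slice rotated 65° about Z — lengths, areas and connectivity unchanged). At z = 11.4: the cylinder: section is a regular 16-gon, circumradius r=7.5 (area = (16/2)·7.500²·sin(360°/16) = 172.21 mm²); the cube at (13.5, 2) is absent (z outside [12, 24]); the r=6.5 cylinder at (4, -1) contributes a regular 16-gon of circumradius 6.5 (area = (16/2)·6.500²·sin(360°/16) = 129.35 mm²); Merging all regions: the regions partially overlap — summed areas 301.55 mm² minus the doubly-counted overlap 92.98 mm² gives 208.57 mm² — area = 208.57 mm²; (rotated 65° about Z; rotation is an isometry so areas/perimeters/island counts are preserved). Checking containment: at z = 11.4 the cross-section extends beyond the z = 7.2 cross-section by about 36.36 mm².

part overhangs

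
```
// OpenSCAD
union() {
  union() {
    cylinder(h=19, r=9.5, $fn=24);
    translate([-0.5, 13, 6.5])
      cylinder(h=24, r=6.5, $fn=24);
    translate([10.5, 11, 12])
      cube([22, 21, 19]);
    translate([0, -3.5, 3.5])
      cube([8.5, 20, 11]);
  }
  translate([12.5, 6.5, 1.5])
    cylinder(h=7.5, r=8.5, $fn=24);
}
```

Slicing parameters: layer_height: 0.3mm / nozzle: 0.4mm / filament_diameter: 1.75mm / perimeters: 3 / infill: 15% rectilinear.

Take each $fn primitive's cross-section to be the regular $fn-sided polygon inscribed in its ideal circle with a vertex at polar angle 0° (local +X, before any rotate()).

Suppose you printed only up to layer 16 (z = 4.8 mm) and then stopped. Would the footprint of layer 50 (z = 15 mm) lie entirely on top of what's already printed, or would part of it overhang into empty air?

part overhangs

Compare the two slices. At z = 4.8: the r=9.5 cylinder contributes a regular 24-gon of circumradius 9.5 (area = (24/2)·9.500²·sin(360°/24) = 280.30 mm²); the cylinder at (-0.5, 13) is absent (z outside [6.5, 30.5]); the cube at (10.5, 11) is not intersected at this z (z outside [12, 31]); the 8.5×20 cube at (0, -3.5) contributes its full rectangle (area 170.00 mm²); Merging all regions: the regions partially overlap — summed areas 450.30 mm² minus the doubly-counted overlap 97.21 mm² gives 353.09 mm² — area = 353.09 mm²; the cylinder at (12.5, 6.5): section is a regular 24-gon, circumradius r=8.5 (area = (24/2)·8.500²·sin(360°/24) = 224.40 mm²); Combining (union): the regions partially overlap — summed areas 577.48 mm² minus the doubly-counted overlap 50.89 mm² gives 526.60 mm² — area = 526.60 mm². At z = 15: the r=9.5 cylinder gives a regular 24-gon of circumradius 9.5 (constant along its height) (area = (24/2)·9.500²·sin(360°/24) = 280.30 mm²); the r=6.5 cylinder at (-0.5, 13) contributes a regular 24-gon of circumradius 6.5 (area = (24/2)·6.500²·sin(360°/24) = 131.22 mm²); the cube at (10.5, 11) (footprint 22×21) is included at this height (area 462.00 mm²); the cube at (0, -3.5) does not reach this height (z outside [3.5, 14.5]); Merging all regions: the regions partially overlap — summed areas 873.52 mm² minus the doubly-counted overlap 17.63 mm² gives 855.90 mm² — area = 855.90 mm²; the cylinder at (12.5, 6.5) is absent (z outside [1.5, 9]); Merging all regions: only the result so far is present, so the union is just that shape — area = 855.90 mm². Checking containment: at z = 15 the cross-section extends beyond the z = 4.8 cross-section by about 506.54 mm².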